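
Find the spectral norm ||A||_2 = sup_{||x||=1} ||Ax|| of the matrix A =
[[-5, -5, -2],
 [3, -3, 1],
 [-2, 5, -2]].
||A||_2 ≈ 7.7877 (= sqrt(largest eigenvalue of A^T A))

||A||_2 = sigma_max(A) = sqrt(lambda_max(A^T A)). Form the symmetric matrix M = A^T A =
[[38, 6, 17],
 [6, 59, -3],
 [17, -3, 9]].
Its characteristic polynomial (trace, sum of principal 2x2 minors, determinant of M give the coefficients) is
  p(λ) = det(λ I - M) = λ^3 - 106λ^2 + 2781λ - 1849.
No integer candidate from the rational root theorem (±divisors of 1849) is a root, so the roots are irrational. The cubic discriminant is Δ = 1776209321 > 0, so there are three distinct real roots. p(0) = -1849 and p(1) = 827 have opposite signs, so a root lies in (0, 1); Newton's method refines it to λ ≈ 0.6825. p(44) = 483 and p(45) = -229 have opposite signs, so a root lies in (44, 45); Newton's method refines it to λ ≈ 44.6698. p(60) = -589 and p(61) = 347 have opposite signs, so a root lies in (60, 61); Newton's method refines it to λ ≈ 60.6477. Check (Vieta): the three roots sum to 106, matching tr M = 106.
So the eigenvalues of A^T A are ≈ 0.6825, 44.6698, 60.6477 (all ≥ 0, as they must be for A^T A). The largest is λ_max ≈ 60.6477, hence ||A||_2 = sqrt(λ_max) ≈ 7.7877.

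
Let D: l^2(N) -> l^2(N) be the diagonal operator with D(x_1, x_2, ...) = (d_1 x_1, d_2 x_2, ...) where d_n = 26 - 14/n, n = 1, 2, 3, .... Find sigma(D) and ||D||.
sigma(D) = {26 - 14/n : n ≥ 1} ∪ {26}; ||D|| = 26

A bounded diagonal operator on l^2 with diagonal entries d_n has spectrum equal to the closure of {d_n : n ≥ 1}: every d_n is an eigenvalue (with eigenvector e_n), so {d_n} ⊂ sigma(D); the spectrum is closed, so its closure is too; and for lambda not in the closure, (D - lambda I) has bounded inverse (the diagonal entries 1/(d_n - lambda) are bounded). For our sequence d_n = 26 - 14/n, n = 1, 2, 3, ...:
  - {d_n} = {26 - 14/n : n ≥ 1}; the only limit point is 26
  - closure = {26 - 14/n : n ≥ 1} ∪ {26}
For the norm: a diagonal operator has ||D|| = sup_n |d_n|. Here d_n = 26 - 14/n increases monotonically from d_1 = 12 toward 26, with all terms in [12, 26); so sup_n |d_n| = 26 (the supremum is the limit, not attained). So ||D|| = 26.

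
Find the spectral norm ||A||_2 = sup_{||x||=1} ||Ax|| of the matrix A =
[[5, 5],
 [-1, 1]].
||A||_2 = sqrt(50) ≈ 7.0711 (= sqrt(largest eigenvalue of A^T A))

||A||_2 = sigma_max(A) = sqrt(lambda_max(A^T A)). Form the symmetric matrix M = A^T A =
[[26, 24],
 [24, 26]].
Its characteristic polynomial (trace, determinant of M give the coefficients) is
  p(λ) = det(λ I - M) = λ^2 - 52λ + 100.
For λ^2 - 52λ + 100 the discriminant is 2304. It is a perfect square (48^2), so the roots are rational: λ = (52 ± 48)/2 = 50, 2.
So the eigenvalues of A^T A are ≈ 2, 50 (all ≥ 0, as they must be for A^T A). The largest is λ_max = 50, hence ||A||_2 = sqrt(λ_max) = sqrt(50) ≈ 7.0711.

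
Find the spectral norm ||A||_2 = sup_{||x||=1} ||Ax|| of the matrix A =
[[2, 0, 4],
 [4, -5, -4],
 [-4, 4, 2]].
||A||_2 ≈ 9.6064 (= sqrt(largest eigenvalue of A^T A))

||A||_2 = sigma_max(A) = sqrt(lambda_max(A^T A)). Form the symmetric matrix M = A^T A =
[[36, -36, -16],
 [-36, 41, 28],
 [-16, 28, 36]].
Its characteristic polynomial (trace, sum of principal 2x2 minors, determinant of M give the coefficients) is
  p(λ) = det(λ I - M) = λ^3 - 113λ^2 + 1912λ - 16.
No integer candidate from the rational root theorem (±divisors of 16) is a root, so the roots are irrational. The cubic discriminant is Δ = 18690936832 > 0, so there are three distinct real roots. p(0) = -16 and p(1) = 1784 have opposite signs, so a root lies in (0, 1); Newton's method refines it to λ ≈ 0.0084. p(20) = 1024 and p(21) = -436 have opposite signs, so a root lies in (20, 21); Newton's method refines it to λ ≈ 20.7086. p(92) = -1856 and p(93) = 4820 have opposite signs, so a root lies in (92, 93); Newton's method refines it to λ ≈ 92.283. Check (Vieta): the three roots sum to 113, matching tr M = 113.
So the eigenvalues of A^T A are ≈ 0.0084, 20.7086, 92.283 (all ≥ 0, as they must be for A^T A). The largest is λ_max ≈ 92.283, hence ||A||_2 = sqrt(λ_max) ≈ 9.6064.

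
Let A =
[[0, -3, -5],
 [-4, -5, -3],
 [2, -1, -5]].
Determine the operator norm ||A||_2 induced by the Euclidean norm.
||A||_2 ≈ 9.2891 (= sqrt(largest eigenvalue of A^T A))

||A||_2 = sigma_max(A) = sqrt(lambda_max(A^T A)). Form the symmetric matrix M = A^T A =
[[20, 18, 2],
 [18, 35, 35],
 [2, 35, 59]].
Its characteristic polynomial (trace, sum of principal 2x2 minors, determinant of M give the coefficients) is
  p(λ) = det(λ I - M) = λ^3 - 114λ^2 + 2392λ - 64.
No integer candidate from the rational root theorem (±divisors of 64) is a root, so the roots are irrational. The cubic discriminant is Δ = 19548614912 > 0, so there are three distinct real roots. p(0) = -64 and p(1) = 2215 have opposite signs, so a root lies in (0, 1); Newton's method refines it to λ ≈ 0.0268. p(27) = 1097 and p(28) = -512 have opposite signs, so a root lies in (27, 28); Newton's method refines it to λ ≈ 27.686. p(86) = -1440 and p(87) = 3677 have opposite signs, so a root lies in (86, 87); Newton's method refines it to λ ≈ 86.2872. Check (Vieta): the three roots sum to 114, matching tr M = 114.
So the eigenvalues of A^T A are ≈ 0.0268, 27.686, 86.2872 (all ≥ 0, as they must be for A^T A). The largest is λ_max ≈ 86.2872, hence ||A||_2 = sqrt(λ_max) ≈ 9.2891.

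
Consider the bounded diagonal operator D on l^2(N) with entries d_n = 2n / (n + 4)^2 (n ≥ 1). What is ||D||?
||D|| = 1/8 (attained at n = 4)

For D diagonal, ||D|| = sup_n |d_n|. Treat f(x) = 2x / (x + 4)^2 for real x > 0. By the quotient rule, f'(x) = 2(4 - x)/(x + 4)^3, which is positive for x < 4 and negative for x > 4. So f has a unique maximum at x = 4, and since 4 is a positive integer, the supremum over n ≥ 1 is attained at n = 4: d_4 = 2·4/(4 + 4)^2 = 2·4/64 = 1/8. Hence ||D|| = 1/8.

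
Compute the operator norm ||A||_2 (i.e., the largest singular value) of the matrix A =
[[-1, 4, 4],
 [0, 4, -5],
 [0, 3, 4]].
||A||_2 ≈ 7.7957 (= sqrt(largest eigenvalue of A^T A))

||A||_2 = sigma_max(A) = sqrt(lambda_max(A^T A)). Form the symmetric matrix M = A^T A =
[[1, -4, -4],
 [-4, 41, 8],
 [-4, 8, 57]].
Its characteristic polynomial (trace, sum of principal 2x2 minors, determinant of M give the coefficients) is
  p(λ) = det(λ I - M) = λ^3 - 99λ^2 + 2339λ - 961.
No integer candidate from the rational root theorem (±divisors of 961) is a root, so the roots are irrational. The cubic discriminant is Δ = 2685337600 > 0, so there are three distinct real roots. p(0) = -961 and p(1) = 1280 have opposite signs, so a root lies in (0, 1); Newton's method refines it to λ ≈ 0.4182. p(37) = 704 and p(38) = -163 have opposite signs, so a root lies in (37, 38); Newton's method refines it to λ ≈ 37.8095. p(60) = -1021 and p(61) = 320 have opposite signs, so a root lies in (60, 61); Newton's method refines it to λ ≈ 60.7722. Check (Vieta): the three roots sum to 99, matching tr M = 99.
So the eigenvalues of A^T A are ≈ 0.4182, 37.8095, 60.7722 (all ≥ 0, as they must be for A^T A). The largest is λ_max ≈ 60.7722, hence ||A||_2 = sqrt(λ_max) ≈ 7.7957.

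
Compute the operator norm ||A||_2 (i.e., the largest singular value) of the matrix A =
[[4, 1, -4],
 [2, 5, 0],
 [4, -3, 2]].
||A||_2 ≈ 6.6483 (= sqrt(largest eigenvalue of A^T A))

||A||_2 = sigma_max(A) = sqrt(lambda_max(A^T A)). Form the symmetric matrix M = A^T A =
[[36, 2, -8],
 [2, 35, -10],
 [-8, -10, 20]].
Its characteristic polynomial (trace, sum of principal 2x2 minors, determinant of M give the coefficients) is
  p(λ) = det(λ I - M) = λ^3 - 91λ^2 + 2512λ - 19600.
No integer candidate from the rational root theorem (±divisors of 19600) is a root, so the roots are irrational. The cubic discriminant is Δ = 44946752 > 0, so there are three distinct real roots. p(13) = -126 and p(14) = 476 have opposite signs, so a root lies in (13, 14); Newton's method refines it to λ ≈ 13.196. p(33) = 134 and p(34) = -84 have opposite signs, so a root lies in (33, 34); Newton's method refines it to λ ≈ 33.6041. p(44) = -64 and p(45) = 290 have opposite signs, so a root lies in (44, 45); Newton's method refines it to λ ≈ 44.1999. Check (Vieta): the three roots sum to 91, matching tr M = 91.
So the eigenvalues of A^T A are ≈ 13.196, 33.6041, 44.1999 (all ≥ 0, as they must be for A^T A). The largest is λ_max ≈ 44.1999, hence ||A||_2 = sqrt(λ_max) ≈ 6.6483.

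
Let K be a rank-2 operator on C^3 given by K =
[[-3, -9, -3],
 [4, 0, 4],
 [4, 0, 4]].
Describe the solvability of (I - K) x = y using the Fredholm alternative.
(I - K) is invertible (det(I - K) = 36 ≠ 0), so for every y in C^3 the equation (I - K) x = y has a unique solution.

K has rank 2 and factors as K = U V^T = u1 v1^T + u2 v2^T with u1 = (0, 2, 2), v1 = (2, 0, 2), u2 = (-3, 0, 0), v2 = (1, 3, 1) (multiplying out reproduces the displayed K). The nonzero eigenvalues of U V^T coincide with those of the 2 x 2 matrix G = V^T U = [[v1·u1, v1·u2], [v2·u1, v2·u2]] = [[4, -6], [8, -3]], and by the Sylvester determinant identity det(I_3 - U V^T) = det(I_2 - V^T U) = det([[-3, 6], [-8, 4]]) = (-3)(4) - (6)(-8) = 36. (Direct check: I - K =
[[4, 9, 3],
 [-4, 1, -4],
 [-4, 0, -3]]
has determinant 36.) The finite-dimensional Fredholm alternative says: either (I - K) is invertible, or ker(I - K) ≠ {0} and then range(I - K) = ker((I - K)^*)^⊥, with dim ker(I - K) = dim ker((I - K)^*). Since det(I - K) ≠ 0, 1 is not an eigenvalue of K and ker(I - K) = {0}, so we are in the first case: for every y there is a unique x = (I - K)^(-1) y. (Explicitly, by the Woodbury identity, (I - U V^T)^(-1) = I + U (I_2 - G)^(-1) V^T.)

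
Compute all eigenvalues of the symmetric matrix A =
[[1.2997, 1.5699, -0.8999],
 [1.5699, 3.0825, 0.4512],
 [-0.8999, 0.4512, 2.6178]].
sigma(A) ≈ {0, 3, 4}

A is real symmetric, so its spectrum consists of real eigenvalues. Expanding the characteristic polynomial of the displayed matrix gives
  det(λ I - A) = p(λ) = λ^3 + (-7)λ^2 + (12)λ + (0).
Solving p(λ) = 0 yields eigenvalues ≈ 0, 3, 4. (A is shown rounded to 4 decimals, so these recover the underlying integer eigenvalues to within that precision.)
Verification: the trace of A = 7 equals the sum of eigenvalues 7, and det(A) ≈ 0.0002 matches the eigenvalue product 0.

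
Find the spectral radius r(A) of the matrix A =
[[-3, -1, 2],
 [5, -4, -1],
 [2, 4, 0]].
r(A) ≈ 5.4823

The eigenvalues of A are the roots of its characteristic polynomial. With M = A (coefficients from the trace, the sum of principal 2x2 minors, and det A):
  p(λ) = det(λ I - M) = λ^3 + 7λ^2 + 17λ - 46.
No integer candidate from the rational root theorem (±divisors of 46) is a root, so the roots are irrational. The cubic discriminant is Δ = -98043 < 0, so there is one real root and a complex-conjugate pair. p(1) = -21 and p(2) = 24 have opposite signs, so a root lies in (1, 2); Newton's method refines it to λ ≈ 1.5305. Dividing out (λ - (1.5305)) leaves approximately λ^2 + 8.5305λ + 30.0558. For λ^2 + 8.5305λ + 30.0558 the discriminant is -47.454. It is negative, so the remaining roots are the complex-conjugate pair λ ≈ -4.2652 ± 3.4443i. Their product equals the constant term, so |λ|^2 ≈ 30.0558 and |λ| ≈ 5.4823.
Thus the eigenvalues (to 4 decimals) are 1.5305 (modulus 1.5305); -4.2652 ± 3.4443i (modulus 5.4823). The spectral radius is the largest modulus: r(A) ≈ 5.4823. (Cross-check: r(A) ≤ ||A||_2 ≈ 6.8747; equality holds whenever A is normal, though it can also hold for some non-normal A.)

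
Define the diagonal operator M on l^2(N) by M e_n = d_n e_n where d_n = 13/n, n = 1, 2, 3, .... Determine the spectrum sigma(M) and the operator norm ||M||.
sigma(M) = {13/n : n ≥ 1} ∪ {0}; ||M|| = 13

A bounded diagonal operator on l^2 with diagonal entries d_n has spectrum equal to the closure of {d_n : n ≥ 1}: every d_n is an eigenvalue (with eigenvector e_n), so {d_n} ⊂ sigma(M); the spectrum is closed, so its closure is too; and for lambda not in the closure, (M - lambda I) has bounded inverse (the diagonal entries 1/(d_n - lambda) are bounded). For our sequence d_n = 13/n, n = 1, 2, 3, ...:
  - {d_n} = {13/n : n ≥ 1}; the only limit point is 0
  - closure = {13/n : n ≥ 1} ∪ {0}
For the norm: a diagonal operator has ||M|| = sup_n |d_n|. Here d_n = 13/n is positive and decreasing, so sup_n |d_n| = d_1 = 13. So ||M|| = 13.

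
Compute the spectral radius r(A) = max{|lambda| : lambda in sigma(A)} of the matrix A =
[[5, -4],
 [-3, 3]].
r(A) = (8 + sqrt(52))/2 ≈ 7.6056

The eigenvalues of A are the roots of its characteristic polynomial. With M = A (coefficients from the trace and determinant):
  p(λ) = det(λ I - M) = λ^2 - 8λ + 3.
For λ^2 - 8λ + 3 the discriminant is 52. It is nonnegative but not a perfect square, so the roots are real and irrational: λ = (8 ± sqrt(52))/2 ≈ 7.6056, 0.3944.
Thus the eigenvalues (to 4 decimals) are 7.6056 (modulus 7.6056); 0.3944 (modulus 0.3944). The spectral radius is the largest modulus: r(A) = (8 + sqrt(52))/2 ≈ 7.6056. (Cross-check: r(A) ≤ ||A||_2 ≈ 7.6712; equality holds whenever A is normal, though it can also hold for some non-normal A.)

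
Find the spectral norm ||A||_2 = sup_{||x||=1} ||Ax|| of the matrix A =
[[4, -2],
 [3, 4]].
||A||_2 = sqrt((45 + sqrt(89))/2) ≈ 5.217 (= sqrt(largest eigenvalue of A^T A))

||A||_2 = sigma_max(A) = sqrt(lambda_max(A^T A)). Form the symmetric matrix M = A^T A =
[[25, 4],
 [4, 20]].
Its characteristic polynomial (trace, determinant of M give the coefficients) is
  p(λ) = det(λ I - M) = λ^2 - 45λ + 484.
For λ^2 - 45λ + 484 the discriminant is 89. It is nonnegative but not a perfect square, so the roots are real and irrational: λ = (45 ± sqrt(89))/2 ≈ 27.217, 17.783.
So the eigenvalues of A^T A are ≈ 17.783, 27.217 (all ≥ 0, as they must be for A^T A). The largest is λ_max = (45 + sqrt(89))/2 ≈ 27.217, hence ||A||_2 = sqrt(λ_max) = sqrt((45 + sqrt(89))/2) ≈ 5.217.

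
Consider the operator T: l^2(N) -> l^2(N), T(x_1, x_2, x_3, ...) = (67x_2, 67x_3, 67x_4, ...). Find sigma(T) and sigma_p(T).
sigma(T) = closed disk {z in C : |z| ≤ 67}; sigma_p(T) = open disk {z in C : |z| < 67}

Note T = 67·V where V is the unit left shift (V x)_k = x_{k+1}; so sigma(T) = 67·sigma(V) and ||T|| = 67||V||. ||T x||^2 = 4489sum_{k≥2} |x_k|^2 ≤ 4489||x||^2, with equality on {x : x_1 = 0}, so ||T|| = 67. For any lambda with |lambda| < 67, set r = lambda/67 (|r| < 1); the vector x = (1, r, r^2, ...) is in l^2 and satisfies T x = 67(r, r^2, ...) = lambda x, so lambda is an eigenvalue. On the boundary |lambda| = 67 the geometric series diverges, so no l^2 eigenvector exists, but these lambda lie in the approximate point spectrum. Hence sigma(T) is the closed disk of radius 67 and sigma_p(T) is the open disk.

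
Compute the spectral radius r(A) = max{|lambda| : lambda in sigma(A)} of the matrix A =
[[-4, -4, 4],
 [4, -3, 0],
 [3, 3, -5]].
r(A) ≈ 5.8232

The eigenvalues of A are the roots of its characteristic polynomial. With M = A (coefficients from the trace, the sum of principal 2x2 minors, and det A):
  p(λ) = det(λ I - M) = λ^3 + 12λ^2 + 51λ + 56.
No integer candidate from the rational root theorem (±divisors of 56) is a root, so the roots are irrational. The cubic discriminant is Δ = -10908 < 0, so there is one real root and a complex-conjugate pair. p(-2) = -6 and p(-1) = 16 have opposite signs, so a root lies in (-2, -1); Newton's method refines it to λ ≈ -1.6514. Dividing out (λ - (-1.6514)) leaves approximately λ^2 + 10.3486λ + 33.9101. For λ^2 + 10.3486λ + 33.9101 the discriminant is -28.5474. It is negative, so the remaining roots are the complex-conjugate pair λ ≈ -5.1743 ± 2.6715i. Their product equals the constant term, so |λ|^2 ≈ 33.9101 and |λ| ≈ 5.8232.
Thus the eigenvalues (to 4 decimals) are -1.6514 (modulus 1.6514); -5.1743 ± 2.6715i (modulus 5.8232). The spectral radius is the largest modulus: r(A) ≈ 5.8232. (Cross-check: r(A) ≤ ||A||_2 ≈ 9.4842; equality holds whenever A is normal, though it can also hold for some non-normal A.)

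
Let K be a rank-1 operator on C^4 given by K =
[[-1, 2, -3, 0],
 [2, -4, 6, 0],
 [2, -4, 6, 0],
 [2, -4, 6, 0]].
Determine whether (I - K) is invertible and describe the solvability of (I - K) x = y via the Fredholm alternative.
(I - K) is singular (det(I - K) = 0, i.e. 1 ∈ sigma(K)). (I - K) x = y is solvable iff y ⊥ ker((I - K)^*) = span{(-1, 2, -3, 0)}, i.e. iff -y_1 + 2y_2 - 3y_3 = 0. When solvable, the solutions are x = y + c·(1, -2, -2, -2), c arbitrary (ker(I - K) = span{(1, -2, -2, -2)}, dimension 1).

K has rank 1, so it is an outer product K = u v^T: every row of K is a multiple of one row vector. Reading off the entries, u = (1, -2, -2, -2) and v = (-1, 2, -3, 0) (row i of K equals u_i·v^T). A rank-one matrix u v^T satisfies K u = u (v·u) and kills the (3)-dimensional subspace v^⊥, so its characteristic polynomial is lambda^3 (lambda - v·u) with v·u = tr K = 1. Hence the eigenvalues of I - K are 1 (multiplicity 3) and 1 - (1) = 0, so det(I - K) = 0. (Direct check: I - K =
[[2, -2, 3, 0],
 [-2, 5, -6, 0],
 [-2, 4, -5, 0],
 [-2, 4, -6, 1]]
has determinant 0.) So 1 is an eigenvalue of K and (I - K) is not invertible. The finite-dimensional Fredholm alternative says: either (I - K) is invertible, or ker(I - K) ≠ {0} and then range(I - K) = ker((I - K)^*)^⊥, with dim ker(I - K) = dim ker((I - K)^*). We are in the second case, so we need both kernels. Kernel of I - K: (I - K) u = u - u (v·u) = u - u = 0, so ker(I - K) = span{u} = span{(1, -2, -2, -2)} (it is exactly 1-dimensional because rank(I - K) = 3). Kernel of the adjoint: K is real, so (I - K)^* = I - K^T = I - v u^T, and (I - v u^T) v = v - v (u·v) = 0; hence ker((I - K)^*) = span{v} = span{(-1, 2, -3, 0)}. Therefore (I - K) x = y is solvable iff <y, v> = 0, i.e. iff -y_1 + 2y_2 - 3y_3 = 0. When this holds, K y = u (v·y) = 0, so (I - K) y = y and x = y is a particular solution; the full solution set is the line x = y + c·u = y + c·(1, -2, -2, -2), c ∈ C.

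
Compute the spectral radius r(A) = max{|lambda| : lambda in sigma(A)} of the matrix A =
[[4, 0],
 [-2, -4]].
r(A) = 4

The eigenvalues of A are the roots of its characteristic polynomial. With M = A (coefficients from the trace and determinant):
  p(λ) = det(λ I - M) = λ^2 - 16.
For λ^2 - 16 the discriminant is 64. It is a perfect square (8^2), so the roots are rational: λ = (0 ± 8)/2 = 4, -4.
Thus the eigenvalues (to 4 decimals) are 4 (modulus 4); -4 (modulus 4). The spectral radius is the largest modulus: r(A) = 4. (Cross-check: r(A) ≤ ||A||_2 ≈ 5.1231; equality holds whenever A is normal, though it can also hold for some non-normal A.)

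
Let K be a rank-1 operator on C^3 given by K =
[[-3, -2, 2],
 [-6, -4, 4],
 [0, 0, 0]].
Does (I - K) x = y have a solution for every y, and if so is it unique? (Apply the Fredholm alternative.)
(I - K) is invertible (det(I - K) = 8 ≠ 0), so for every y in C^3 the equation (I - K) x = y has a unique solution.

K has rank 1, so it is an outer product K = u v^T: every row of K is a multiple of one row vector. Reading off the entries, u = (1, 2, 0) and v = (-3, -2, 2) (row i of K equals u_i·v^T). A rank-one matrix u v^T satisfies K u = u (v·u) and kills the (2)-dimensional subspace v^⊥, so its characteristic polynomial is lambda^2 (lambda - v·u) with v·u = tr K = -7. Hence the eigenvalues of I - K are 1 (multiplicity 2) and 1 - (-7) = 8, so det(I - K) = 8. (Direct check: I - K =
[[4, 2, -2],
 [6, 5, -4],
 [0, 0, 1]]
has determinant 8.) The finite-dimensional Fredholm alternative says: either (I - K) is invertible, or ker(I - K) ≠ {0} and then range(I - K) = ker((I - K)^*)^⊥, with dim ker(I - K) = dim ker((I - K)^*). Since det(I - K) ≠ 0, 1 is not an eigenvalue of K and ker(I - K) = {0}, so we are in the first case: for every y there is a unique x = (I - K)^(-1) y. Explicitly, by the Sherman–Morrison formula, (I - u v^T)^(-1) = I + u v^T/(1 - v·u), i.e. (I - K)^(-1) = I + K/(8).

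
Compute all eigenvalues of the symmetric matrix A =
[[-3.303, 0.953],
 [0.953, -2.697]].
sigma(A) ≈ {-4, -2}

A is real symmetric, so its spectrum consists of real eigenvalues. Expanding the characteristic polynomial of the displayed matrix gives
  det(λ I - A) = p(λ) = λ^2 + (6)λ + (8).
Solving p(λ) = 0 yields eigenvalues ≈ -4, -2. (A is shown rounded to 4 decimals, so these recover the underlying integer eigenvalues to within that precision.)
Verification: the trace of A = -6 equals the sum of eigenvalues -6, and det(A) ≈ 8.0000 matches the eigenvalue product 8.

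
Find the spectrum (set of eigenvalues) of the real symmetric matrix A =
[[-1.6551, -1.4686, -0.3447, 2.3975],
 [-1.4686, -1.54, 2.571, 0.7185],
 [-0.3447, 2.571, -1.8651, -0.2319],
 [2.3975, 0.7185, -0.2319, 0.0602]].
sigma(A) ≈ {-5, -3, 1, 2}

A is real symmetric, so its spectrum consists of real eigenvalues. Expanding the characteristic polynomial of the displayed matrix gives
  det(λ I - A) = p(λ) = λ^4 + (5)λ^3 + (-7)λ^2 + (-29)λ + (30.0017).
Solving p(λ) = 0 yields eigenvalues ≈ -5, -3, 1, 2. (A is shown rounded to 4 decimals, so these recover the underlying integer eigenvalues to within that precision.)
Verification: the trace of A = -5 equals the sum of eigenvalues -5, and det(A) ≈ 30.0017 matches the eigenvalue product 30.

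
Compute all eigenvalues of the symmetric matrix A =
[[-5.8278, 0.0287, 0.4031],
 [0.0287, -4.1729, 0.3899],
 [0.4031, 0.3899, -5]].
sigma(A) ≈ {-6, -5, -4}

A is real symmetric, so its spectrum consists of real eigenvalues. Expanding the characteristic polynomial of the displayed matrix gives
  det(λ I - A) = p(λ) = λ^3 + (15)λ^2 + (74)λ + (120).
Solving p(λ) = 0 yields eigenvalues ≈ -6, -5, -4. (A is shown rounded to 4 decimals, so these recover the underlying integer eigenvalues to within that precision.)
Verification: the trace of A = -15 equals the sum of eigenvalues -15, and det(A) ≈ -120.0000 matches the eigenvalue product -120.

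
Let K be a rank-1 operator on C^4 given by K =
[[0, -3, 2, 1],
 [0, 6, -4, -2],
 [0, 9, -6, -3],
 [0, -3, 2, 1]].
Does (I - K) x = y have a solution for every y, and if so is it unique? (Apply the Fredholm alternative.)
(I - K) is singular (det(I - K) = 0, i.e. 1 ∈ sigma(K)). (I - K) x = y is solvable iff y ⊥ ker((I - K)^*) = span{(0, -3, 2, 1)}, i.e. iff -3y_2 + 2y_3 + y_4 = 0. When solvable, the solutions are x = y + c·(1, -2, -3, 1), c arbitrary (ker(I - K) = span{(1, -2, -3, 1)}, dimension 1).

K has rank 1, so it is an outer product K = u v^T: every row of K is a multiple of one row vector. Reading off the entries, u = (1, -2, -3, 1) and v = (0, -3, 2, 1) (row i of K equals u_i·v^T). A rank-one matrix u v^T satisfies K u = u (v·u) and kills the (3)-dimensional subspace v^⊥, so its characteristic polynomial is lambda^3 (lambda - v·u) with v·u = tr K = 1. Hence the eigenvalues of I - K are 1 (multiplicity 3) and 1 - (1) = 0, so det(I - K) = 0. (Direct check: I - K =
[[1, 3, -2, -1],
 [0, -5, 4, 2],
 [0, -9, 7, 3],
 [0, 3, -2, 0]]
has determinant 0.) So 1 is an eigenvalue of K and (I - K) is not invertible. The finite-dimensional Fredholm alternative says: either (I - K) is invertible, or ker(I - K) ≠ {0} and then range(I - K) = ker((I - K)^*)^⊥, with dim ker(I - K) = dim ker((I - K)^*). We are in the second case, so we need both kernels. Kernel of I - K: (I - K) u = u - u (v·u) = u - u = 0, so ker(I - K) = span{u} = span{(1, -2, -3, 1)} (it is exactly 1-dimensional because rank(I - K) = 3). Kernel of the adjoint: K is real, so (I - K)^* = I - K^T = I - v u^T, and (I - v u^T) v = v - v (u·v) = 0; hence ker((I - K)^*) = span{v} = span{(0, -3, 2, 1)}. Therefore (I - K) x = y is solvable iff <y, v> = 0, i.e. iff -3y_2 + 2y_3 + y_4 = 0. When this holds, K y = u (v·y) = 0, so (I - K) y = y and x = y is a particular solution; the full solution set is the line x = y + c·u = y + c·(1, -2, -3, 1), c ∈ C.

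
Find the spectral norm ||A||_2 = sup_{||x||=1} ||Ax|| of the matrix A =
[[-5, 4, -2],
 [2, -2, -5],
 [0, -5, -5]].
||A||_2 ≈ 9.0529 (= sqrt(largest eigenvalue of A^T A))

||A||_2 = sigma_max(A) = sqrt(lambda_max(A^T A)). Form the symmetric matrix M = A^T A =
[[29, -24, 0],
 [-24, 45, 27],
 [0, 27, 54]].
Its characteristic polynomial (trace, sum of principal 2x2 minors, determinant of M give the coefficients) is
  p(λ) = det(λ I - M) = λ^3 - 128λ^2 + 3996λ - 18225.
No integer candidate from the rational root theorem (±divisors of 18225) is a root, so the roots are irrational. The cubic discriminant is Δ = 12330397125 > 0, so there are three distinct real roots. p(5) = -1320 and p(6) = 1359 have opposite signs, so a root lies in (5, 6); Newton's method refines it to λ ≈ 5.4823. p(40) = 815 and p(41) = -636 have opposite signs, so a root lies in (40, 41); Newton's method refines it to λ ≈ 40.5628. p(81) = -2916 and p(82) = 143 have opposite signs, so a root lies in (81, 82); Newton's method refines it to λ ≈ 81.9549. Check (Vieta): the three roots sum to 128, matching tr M = 128.
So the eigenvalues of A^T A are ≈ 5.4823, 40.5628, 81.9549 (all ≥ 0, as they must be for A^T A). The largest is λ_max ≈ 81.9549, hence ||A||_2 = sqrt(λ_max) ≈ 9.0529.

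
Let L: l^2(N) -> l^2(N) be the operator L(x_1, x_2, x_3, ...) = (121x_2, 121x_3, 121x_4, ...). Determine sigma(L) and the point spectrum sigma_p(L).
sigma(L) = closed disk {z in C : |z| ≤ 121}; sigma_p(L) = open disk {z in C : |z| < 121}

Note L = 121·V where V is the unit left shift (V x)_k = x_{k+1}; so sigma(L) = 121·sigma(V) and ||L|| = 121||V||. ||L x||^2 = 14641sum_{k≥2} |x_k|^2 ≤ 14641||x||^2, with equality on {x : x_1 = 0}, so ||L|| = 121. For any lambda with |lambda| < 121, set r = lambda/121 (|r| < 1); the vector x = (1, r, r^2, ...) is in l^2 and satisfies L x = 121(r, r^2, ...) = lambda x, so lambda is an eigenvalue. On the boundary |lambda| = 121 the geometric series diverges, so no l^2 eigenvector exists, but these lambda lie in the approximate point spectrum. Hence sigma(L) is the closed disk of radius 121 and sigma_p(L) is the open disk.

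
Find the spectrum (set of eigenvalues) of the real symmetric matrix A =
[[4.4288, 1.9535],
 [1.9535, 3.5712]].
sigma(A) ≈ {2, 6}

A is real symmetric, so its spectrum consists of real eigenvalues. Expanding the characteristic polynomial of the displayed matrix gives
  det(λ I - A) = p(λ) = λ^2 + (-8)λ + (12).
Solving p(λ) = 0 yields eigenvalues ≈ 2, 6. (A is shown rounded to 4 decimals, so these recover the underlying integer eigenvalues to within that precision.)
Verification: the trace of A = 8 equals the sum of eigenvalues 8, and det(A) ≈ 12.0000 matches the eigenvalue product 12.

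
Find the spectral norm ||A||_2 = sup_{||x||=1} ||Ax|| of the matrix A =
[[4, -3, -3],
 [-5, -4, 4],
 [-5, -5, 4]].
||A||_2 ≈ 11.3915 (= sqrt(largest eigenvalue of A^T A))

||A||_2 = sigma_max(A) = sqrt(lambda_max(A^T A)). Form the symmetric matrix M = A^T A =
[[66, 33, -52],
 [33, 50, -27],
 [-52, -27, 41]].
Its characteristic polynomial (trace, sum of principal 2x2 minors, determinant of M give the coefficients) is
  p(λ) = det(λ I - M) = λ^3 - 157λ^2 + 3534λ - 1.
No integer candidate from the rational root theorem (±divisors of 1) is a root, so the roots are irrational. The cubic discriminant is Δ = 131293004513 > 0, so there are three distinct real roots. p(0) = -1 and p(1) = 3377 have opposite signs, so a root lies in (0, 1); Newton's method refines it to λ ≈ 0.0003. p(27) = 647 and p(28) = -2185 have opposite signs, so a root lies in (27, 28); Newton's method refines it to λ ≈ 27.2332. p(129) = -10063 and p(130) = 3119 have opposite signs, so a root lies in (129, 130); Newton's method refines it to λ ≈ 129.7665. Check (Vieta): the three roots sum to 157, matching tr M = 157.
So the eigenvalues of A^T A are ≈ 0.0003, 27.2332, 129.7665 (all ≥ 0, as they must be for A^T A). The largest is λ_max ≈ 129.7665, hence ||A||_2 = sqrt(λ_max) ≈ 11.3915.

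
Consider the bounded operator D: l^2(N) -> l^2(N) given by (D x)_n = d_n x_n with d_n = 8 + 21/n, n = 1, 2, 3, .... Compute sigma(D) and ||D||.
sigma(D) = {8 + 21/n : n ≥ 1} ∪ {8}; ||D|| = 29

A bounded diagonal operator on l^2 with diagonal entries d_n has spectrum equal to the closure of {d_n : n ≥ 1}: every d_n is an eigenvalue (with eigenvector e_n), so {d_n} ⊂ sigma(D); the spectrum is closed, so its closure is too; and for lambda not in the closure, (D - lambda I) has bounded inverse (the diagonal entries 1/(d_n - lambda) are bounded). For our sequence d_n = 8 + 21/n, n = 1, 2, 3, ...:
  - {d_n} = {8 + 21/n : n ≥ 1}; the only limit point is 8
  - closure = {8 + 21/n : n ≥ 1} ∪ {8}
For the norm: a diagonal operator has ||D|| = sup_n |d_n|. Here d_n = 8 + 21/n is positive and decreasing, so sup_n |d_n| = d_1 = 8 + 21 = 29. So ||D|| = 29.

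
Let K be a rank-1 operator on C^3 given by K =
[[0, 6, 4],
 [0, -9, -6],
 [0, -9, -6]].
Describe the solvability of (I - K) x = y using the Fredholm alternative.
(I - K) is invertible (det(I - K) = 16 ≠ 0), so for every y in C^3 the equation (I - K) x = y has a unique solution.

K has rank 1, so it is an outer product K = u v^T: every row of K is a multiple of one row vector. Reading off the entries, u = (-2, 3, 3) and v = (0, -3, -2) (row i of K equals u_i·v^T). A rank-one matrix u v^T satisfies K u = u (v·u) and kills the (2)-dimensional subspace v^⊥, so its characteristic polynomial is lambda^2 (lambda - v·u) with v·u = tr K = -15. Hence the eigenvalues of I - K are 1 (multiplicity 2) and 1 - (-15) = 16, so det(I - K) = 16. (Direct check: I - K =
[[1, -6, -4],
 [0, 10, 6],
 [0, 9, 7]]
has determinant 16.) The finite-dimensional Fredholm alternative says: either (I - K) is invertible, or ker(I - K) ≠ {0} and then range(I - K) = ker((I - K)^*)^⊥, with dim ker(I - K) = dim ker((I - K)^*). Since det(I - K) ≠ 0, 1 is not an eigenvalue of K and ker(I - K) = {0}, so we are in the first case: for every y there is a unique x = (I - K)^(-1) y. Explicitly, by the Sherman–Morrison formula, (I - u v^T)^(-1) = I + u v^T/(1 - v·u), i.e. (I - K)^(-1) = I + K/(16).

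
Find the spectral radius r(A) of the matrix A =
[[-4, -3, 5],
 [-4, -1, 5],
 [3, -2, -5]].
r(A) ≈ 8.4373

The eigenvalues of A are the roots of its characteristic polynomial. With M = A (coefficients from the trace, the sum of principal 2x2 minors, and det A):
  p(λ) = det(λ I - M) = λ^3 + 10λ^2 + 12λ - 10.
No integer candidate from the rational root theorem (±divisors of 10) is a root, so the roots are irrational. The cubic discriminant is Δ = 23188 > 0, so there are three distinct real roots. p(-9) = -37 and p(-8) = 22 have opposite signs, so a root lies in (-9, -8); Newton's method refines it to λ ≈ -8.4373. p(-3) = 17 and p(-2) = -2 have opposite signs, so a root lies in (-3, -2); Newton's method refines it to λ ≈ -2.1214. p(0) = -10 and p(1) = 13 have opposite signs, so a root lies in (0, 1); Newton's method refines it to λ ≈ 0.5587. Check (Vieta): the three roots sum to -10, matching tr M = -10.
Thus the eigenvalues (to 4 decimals) are -8.4373 (modulus 8.4373); -2.1214 (modulus 2.1214); 0.5587 (modulus 0.5587). The spectral radius is the largest modulus: r(A) ≈ 8.4373. (Cross-check: r(A) ≤ ||A||_2 ≈ 10.8378; equality holds whenever A is normal, though it can also hold for some non-normal A.)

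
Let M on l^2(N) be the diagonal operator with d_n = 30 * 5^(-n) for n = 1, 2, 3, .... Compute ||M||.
||M|| = 6 (attained at n = 1)

For M diagonal, ||M|| = sup_n |d_n|. The sequence d_n = 30 * 5^(-n) is positive and strictly decreasing (ratio 5^(-1) < 1), so the supremum is d_1 = 30/5 = 6. Hence ||M|| = 6.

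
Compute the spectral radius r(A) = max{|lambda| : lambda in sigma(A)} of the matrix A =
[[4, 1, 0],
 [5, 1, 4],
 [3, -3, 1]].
r(A) ≈ 5.1245

The eigenvalues of A are the roots of its characteristic polynomial. With M = A (coefficients from the trace, the sum of principal 2x2 minors, and det A):
  p(λ) = det(λ I - M) = λ^3 - 6λ^2 + 16λ - 59.
No integer candidate from the rational root theorem (±divisors of 59) is a root, so the roots are irrational. The cubic discriminant is Δ = -50179 < 0, so there is one real root and a complex-conjugate pair. p(5) = -4 and p(6) = 37 have opposite signs, so a root lies in (5, 6); Newton's method refines it to λ ≈ 5.1245. Dividing out (λ - (5.1245)) leaves approximately λ^2 - 0.8755λ + 11.5134. For λ^2 - 0.8755λ + 11.5134 the discriminant is -45.287. It is negative, so the remaining roots are the complex-conjugate pair λ ≈ 0.4378 ± 3.3648i. Their product equals the constant term, so |λ|^2 ≈ 11.5134 and |λ| ≈ 3.3931.
Thus the eigenvalues (to 4 decimals) are 5.1245 (modulus 5.1245); 0.4378 ± 3.3648i (modulus 3.3931). The spectral radius is the largest modulus: r(A) ≈ 5.1245. (Cross-check: r(A) ≤ ||A||_2 ≈ 7.862; equality holds whenever A is normal, though it can also hold for some non-normal A.)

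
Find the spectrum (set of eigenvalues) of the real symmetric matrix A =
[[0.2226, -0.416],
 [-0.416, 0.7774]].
sigma(A) ≈ {0, 1}

A is real symmetric, so its spectrum consists of real eigenvalues. Expanding the characteristic polynomial of the displayed matrix gives
  det(λ I - A) = p(λ) = λ^2 + (-1)λ + (0).
Solving p(λ) = 0 yields eigenvalues ≈ 0, 1. (A is shown rounded to 4 decimals, so these recover the underlying integer eigenvalues to within that precision.)
Verification: the trace of A = 1 equals the sum of eigenvalues 1, and det(A) ≈ -0.0000 matches the eigenvalue product 0.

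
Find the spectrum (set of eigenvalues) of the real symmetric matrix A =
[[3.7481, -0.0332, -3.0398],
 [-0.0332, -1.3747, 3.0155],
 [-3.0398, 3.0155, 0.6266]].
sigma(A) ≈ {-4, 1, 6}

A is real symmetric, so its spectrum consists of real eigenvalues. Expanding the characteristic polynomial of the displayed matrix gives
  det(λ I - A) = p(λ) = λ^3 + (-3)λ^2 + (-22)λ + (24).
Solving p(λ) = 0 yields eigenvalues ≈ -4, 1, 6. (A is shown rounded to 4 decimals, so these recover the underlying integer eigenvalues to within that precision.)
Verification: the trace of A = 3 equals the sum of eigenvalues 3, and det(A) ≈ -24.0002 matches the eigenvalue product -24.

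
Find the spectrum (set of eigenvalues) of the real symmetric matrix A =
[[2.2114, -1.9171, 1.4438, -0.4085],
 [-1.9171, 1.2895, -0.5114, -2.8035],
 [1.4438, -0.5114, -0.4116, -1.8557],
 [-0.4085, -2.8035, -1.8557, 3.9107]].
sigma(A) ≈ {-2, -1, 4, 6}

A is real symmetric, so its spectrum consists of real eigenvalues. Expanding the characteristic polynomial of the displayed matrix gives
  det(λ I - A) = p(λ) = λ^4 + (-7)λ^3 + (-4)λ^2 + (51.9987)λ + (47.9972).
Solving p(λ) = 0 yields eigenvalues ≈ -2, -1, 4, 6. (A is shown rounded to 4 decimals, so these recover the underlying integer eigenvalues to within that precision.)
Verification: the trace of A = 7 equals the sum of eigenvalues 7, and det(A) ≈ 47.9972 matches the eigenvalue product 48.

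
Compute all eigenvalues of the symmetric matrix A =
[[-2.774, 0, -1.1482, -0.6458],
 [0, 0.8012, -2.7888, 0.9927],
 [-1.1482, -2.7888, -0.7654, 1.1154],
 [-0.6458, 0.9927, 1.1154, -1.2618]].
sigma(A) ≈ {-4, -3, 0, 3}

A is real symmetric, so its spectrum consists of real eigenvalues. Expanding the characteristic polynomial of the displayed matrix gives
  det(λ I - A) = p(λ) = λ^4 + (4)λ^3 + (-9)λ^2 + (-36)λ + (0).
Solving p(λ) = 0 yields eigenvalues ≈ -4, -3, 0, 3. (A is shown rounded to 4 decimals, so these recover the underlying integer eigenvalues to within that precision.)
Verification: the trace of A = -4 equals the sum of eigenvalues -4, and det(A) ≈ 0.0002 matches the eigenvalue product 0.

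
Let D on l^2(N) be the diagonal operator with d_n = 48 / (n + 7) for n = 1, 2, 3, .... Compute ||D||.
||D|| = 6 (attained at n = 1)

For D diagonal, ||D|| = sup_n |d_n| = sup_n 48/(n + 7). This is positive and strictly decreasing in n, so the supremum is attained at n = 1: d_1 = 48/(1 + 7) = 6. Hence ||D|| = 6.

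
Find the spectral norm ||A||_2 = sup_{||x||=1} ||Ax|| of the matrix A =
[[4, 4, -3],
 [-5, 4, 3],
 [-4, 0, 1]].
||A||_2 ≈ 8.6398 (= sqrt(largest eigenvalue of A^T A))

||A||_2 = sigma_max(A) = sqrt(lambda_max(A^T A)). Form the symmetric matrix M = A^T A =
[[57, -4, -31],
 [-4, 32, 0],
 [-31, 0, 19]].
Its characteristic polynomial (trace, sum of principal 2x2 minors, determinant of M give the coefficients) is
  p(λ) = det(λ I - M) = λ^3 - 108λ^2 + 2538λ - 3600.
No integer candidate from the rational root theorem (±divisors of 3600) is a root, so the roots are irrational. The cubic discriminant is Δ = 9011629728 > 0, so there are three distinct real roots. p(1) = -1169 and p(2) = 1052 have opposite signs, so a root lies in (1, 2); Newton's method refines it to λ ≈ 1.5147. p(31) = 1081 and p(32) = -208 have opposite signs, so a root lies in (31, 32); Newton's method refines it to λ ≈ 31.84. p(74) = -1972 and p(75) = 1125 have opposite signs, so a root lies in (74, 75); Newton's method refines it to λ ≈ 74.6453. Check (Vieta): the three roots sum to 108, matching tr M = 108.
So the eigenvalues of A^T A are ≈ 1.5147, 31.84, 74.6453 (all ≥ 0, as they must be for A^T A). The largest is λ_max ≈ 74.6453, hence ||A||_2 = sqrt(λ_max) ≈ 8.6398.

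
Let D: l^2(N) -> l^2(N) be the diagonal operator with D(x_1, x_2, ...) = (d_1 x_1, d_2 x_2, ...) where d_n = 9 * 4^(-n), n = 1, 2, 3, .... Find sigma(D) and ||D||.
sigma(D) = {9 * 4^(-n) : n ≥ 1} ∪ {0}; ||D|| = 9/4

A bounded diagonal operator on l^2 with diagonal entries d_n has spectrum equal to the closure of {d_n : n ≥ 1}: every d_n is an eigenvalue (with eigenvector e_n), so {d_n} ⊂ sigma(D); the spectrum is closed, so its closure is too; and for lambda not in the closure, (D - lambda I) has bounded inverse (the diagonal entries 1/(d_n - lambda) are bounded). For our sequence d_n = 9 * 4^(-n), n = 1, 2, 3, ...:
  - {d_n} = {9 * 4^(-n) : n ≥ 1}; the only limit point is 0
  - closure = {9 * 4^(-n) : n ≥ 1} ∪ {0}
For the norm: a diagonal operator has ||D|| = sup_n |d_n|. Here d_n = 9 * 4^(-n) is positive and decreasing, so sup_n |d_n| = d_1 = 9/4. So ||D|| = 9/4.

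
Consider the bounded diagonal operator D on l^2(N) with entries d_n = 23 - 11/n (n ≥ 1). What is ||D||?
||D|| = 23

For a diagonal operator on l^2 with entries d_n, ||D|| = sup_n |d_n|. Here d_1 = 12, d_2 = 35/2, ..., and d_n = 23 - 11/n increases monotonically toward 23. All terms lie in [12, 23), so |d_n| = d_n and the supremum is the limit 23, which is not attained by any individual d_n. Hence ||D|| = 23.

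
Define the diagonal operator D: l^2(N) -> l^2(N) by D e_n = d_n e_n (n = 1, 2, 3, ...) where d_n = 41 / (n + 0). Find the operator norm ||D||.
||D|| = 41 (attained at n = 1)

For D diagonal, ||D|| = sup_n |d_n| = sup_n 41/(n + 0). This is positive and strictly decreasing in n, so the supremum is attained at n = 1: d_1 = 41/(1 + 0) = 41. Hence ||D|| = 41.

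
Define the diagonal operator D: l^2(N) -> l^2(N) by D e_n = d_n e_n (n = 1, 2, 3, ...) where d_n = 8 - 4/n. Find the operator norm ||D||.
||D|| = 8

For a diagonal operator on l^2 with entries d_n, ||D|| = sup_n |d_n|. Here d_1 = 4, d_2 = 6, ..., and d_n = 8 - 4/n increases monotonically toward 8. All terms lie in [4, 8), so |d_n| = d_n and the supremum is the limit 8, which is not attained by any individual d_n. Hence ||D|| = 8.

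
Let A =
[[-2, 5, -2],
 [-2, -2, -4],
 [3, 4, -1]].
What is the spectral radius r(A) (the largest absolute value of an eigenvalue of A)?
r(A) = sqrt(34) ≈ 5.831

The eigenvalues of A are the roots of its characteristic polynomial. With M = A (coefficients from the trace, the sum of principal 2x2 minors, and det A):
  p(λ) = det(λ I - M) = λ^3 + 5λ^2 + 40λ + 102.
By the rational root theorem any rational root is an integer divisor of 102. Testing λ = -3: p(-3) = -27 + 45 - 120 + 102 = 0, so λ = -3 is a root. Dividing out (λ + 3) leaves p(λ) = (λ + 3)(λ^2 + 2λ + 34). For λ^2 + 2λ + 34 the discriminant is -132. It is negative, so the roots are the complex-conjugate pair λ = -1 ± (sqrt(132)/2) i ≈ -1 ± 5.7446i. For a conjugate pair the product of the roots equals the constant term, so |λ|^2 = 34 and |λ| = sqrt(34) ≈ 5.831.
Thus the eigenvalues (to 4 decimals) are -1 ± 5.7446i (modulus 5.831); -3 (modulus 3). The spectral radius is the largest modulus: r(A) = sqrt(34) ≈ 5.831. (Cross-check: r(A) ≤ ||A||_2 ≈ 6.8527; equality holds whenever A is normal, though it can also hold for some non-normal A.)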